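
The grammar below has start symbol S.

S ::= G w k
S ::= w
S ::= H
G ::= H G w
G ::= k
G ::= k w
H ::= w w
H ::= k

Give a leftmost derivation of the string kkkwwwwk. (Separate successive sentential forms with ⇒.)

S ⇒ Gwk ⇒ HGwwk ⇒ kGwwk ⇒ kHGwwwk ⇒ kkGwwwk ⇒ kkkwwwwk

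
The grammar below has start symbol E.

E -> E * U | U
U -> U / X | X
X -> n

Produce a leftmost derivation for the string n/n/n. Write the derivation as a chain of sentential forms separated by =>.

E => U => U/X => U/X/X => X/X/X => n/X/X => n/n/X => n/n/n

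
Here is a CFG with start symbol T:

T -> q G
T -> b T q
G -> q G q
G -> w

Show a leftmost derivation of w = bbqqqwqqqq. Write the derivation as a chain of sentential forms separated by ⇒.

T ⇒ bTq   [T -> b T q]
bTq ⇒ bbTqq   [T -> b T q]
bbTqq ⇒ bbqGqq   [T -> q G]
bbqGqq ⇒ bbqqGqqq   [G -> q G q]
bbqqGqqq ⇒ bbqqqGqqqq   [G -> q G q]
bbqqqGqqqq ⇒ bbqqqwqqqq   [G -> w]

T ⇒ bTq ⇒ bbTqq ⇒ bbqGqq ⇒ bbqqGqqq ⇒ bbqqqGqqqq ⇒ bbqqqwqqqq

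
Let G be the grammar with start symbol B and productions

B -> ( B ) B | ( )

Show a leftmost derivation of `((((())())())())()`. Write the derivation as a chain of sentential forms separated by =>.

B => (B)B   [B -> ( B ) B]
(B)B => ((B)B)B   [B -> ( B ) B]
((B)B)B => (((B)B)B)B   [B -> ( B ) B]
(((B)B)B)B => ((((B)B)B)B)B   [B -> ( B ) B]
((((B)B)B)B)B => ((((())B)B)B)B   [B -> ( )]
((((())B)B)B)B => ((((())())B)B)B   [B -> ( )]
((((())())B)B)B => ((((())())())B)B   [B -> ( )]
((((())())())B)B => ((((())())())())B   [B -> ( )]
((((())())())())B => ((((())())())())()   [B -> ( )]

B => (B)B => ((B)B)B => (((B)B)B)B => ((((B)B)B)B)B => ((((())B)B)B)B => ((((())())B)B)B => ((((())())())B)B => ((((())())())())B => ((((())())())())()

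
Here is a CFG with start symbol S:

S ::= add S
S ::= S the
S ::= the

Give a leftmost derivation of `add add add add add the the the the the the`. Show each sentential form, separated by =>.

S => S the => S the the => S the the the => add S the the the => add add S the the the => add add add S the the the => add add add add S the the the => add add add add S the the the the => add add add add add S the the the the => add add add add add S the the the the the => add add add add add the the the the the the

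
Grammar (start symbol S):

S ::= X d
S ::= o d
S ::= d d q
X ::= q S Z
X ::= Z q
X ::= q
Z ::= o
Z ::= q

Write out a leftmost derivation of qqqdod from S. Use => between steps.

S => Xd => qSZd => qXdZd => qZqdZd => qqqdZd => qqqdod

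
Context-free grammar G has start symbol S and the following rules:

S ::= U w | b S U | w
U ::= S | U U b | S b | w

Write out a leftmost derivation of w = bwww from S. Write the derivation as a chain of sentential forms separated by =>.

S => bSU => bUwU => bSwU => bwwU => bwwS => bwww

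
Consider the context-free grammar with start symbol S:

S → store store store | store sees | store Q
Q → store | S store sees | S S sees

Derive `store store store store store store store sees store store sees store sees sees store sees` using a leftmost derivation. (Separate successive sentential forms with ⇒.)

S ⇒ store Q ⇒ store S store sees ⇒ store store Q store sees ⇒ store store S S sees store sees ⇒ store store store Q S sees store sees ⇒ store store store S store sees S sees store sees ⇒ store store store store store store store sees S sees store sees ⇒ store store store store store store store sees store Q sees store sees ⇒ store store store store store store store sees store S store sees sees store sees ⇒ store store store store store store store sees store store sees store sees sees store sees

S ⇒ store Q   [S → store Q]
store Q ⇒ store S store sees   [Q → S store sees]
store S store sees ⇒ store store Q store sees   [S → store Q]
store store Q store sees ⇒ store store S S sees store sees   [Q → S S sees]
store store S S sees store sees ⇒ store store store Q S sees store sees   [S → store Q]
store store store Q S sees store sees ⇒ store store store S store sees S sees store sees   [Q → S store sees]
store store store S store sees S sees store sees ⇒ store store store store store store store sees S sees store sees   [S → store store store]
store store store store store store store sees S sees store sees ⇒ store store store store store store store sees store Q sees store sees   [S → store Q]
store store store store store store store sees store Q sees store sees ⇒ store store store store store store store sees store S store sees sees store sees   [Q → S store sees]
store store store store store store store sees store S store sees sees store sees ⇒ store store store store store store store sees store store sees store sees sees store sees   [S → store sees]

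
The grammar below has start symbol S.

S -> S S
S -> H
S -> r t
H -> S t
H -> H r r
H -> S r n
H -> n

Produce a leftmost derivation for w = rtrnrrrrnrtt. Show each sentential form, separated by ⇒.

S ⇒ H   [S -> H]
H ⇒ St   [H -> S t]
St ⇒ SSt   [S -> S S]
SSt ⇒ HSt   [S -> H]
HSt ⇒ HrrSt   [H -> H r r]
HrrSt ⇒ HrrrrSt   [H -> H r r]
HrrrrSt ⇒ SrnrrrrSt   [H -> S r n]
SrnrrrrSt ⇒ rtrnrrrrSt   [S -> r t]
rtrnrrrrSt ⇒ rtrnrrrrSSt   [S -> S S]
rtrnrrrrSSt ⇒ rtrnrrrrHSt   [S -> H]
rtrnrrrrHSt ⇒ rtrnrrrrnSt   [H -> n]
rtrnrrrrnSt ⇒ rtrnrrrrnrtt   [S -> r t]

S⇒H⇒St⇒SSt⇒HSt⇒HrrSt⇒HrrrrSt⇒SrnrrrrSt⇒rtrnrrrrSt⇒rtrnrrrrSSt⇒rtrnrrrrHSt⇒rtrnrrrrnSt⇒rtrnrrrrnrtt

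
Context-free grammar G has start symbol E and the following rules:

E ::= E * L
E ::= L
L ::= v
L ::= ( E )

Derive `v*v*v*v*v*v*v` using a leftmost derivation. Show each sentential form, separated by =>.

E => E*L => E*L*L => E*L*L*L => E*L*L*L*L => E*L*L*L*L*L => E*L*L*L*L*L*L => L*L*L*L*L*L*L => v*L*L*L*L*L*L => v*v*L*L*L*L*L => v*v*v*L*L*L*L => v*v*v*v*L*L*L => v*v*v*v*v*L*L => v*v*v*v*v*v*L => v*v*v*v*v*v*v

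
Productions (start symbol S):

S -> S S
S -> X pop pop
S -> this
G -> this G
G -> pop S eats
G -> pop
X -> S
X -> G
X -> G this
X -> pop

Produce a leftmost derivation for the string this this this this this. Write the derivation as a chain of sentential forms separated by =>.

S => S S   [S -> S S]
S S => this S   [S -> this]
this S => this S S   [S -> S S]
this S S => this S S S   [S -> S S]
this S S S => this S S S S   [S -> S S]
this S S S S => this this S S S   [S -> this]
this this S S S => this this this S S   [S -> this]
this this this S S => this this this this S   [S -> this]
this this this this S => this this this this this   [S -> this]

S => S S => this S => this S S => this S S S => this S S S S => this this S S S => this this this S S => this this this this S => this this this this this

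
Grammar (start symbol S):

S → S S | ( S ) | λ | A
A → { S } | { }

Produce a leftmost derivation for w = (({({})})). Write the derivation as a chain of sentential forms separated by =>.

S=>SS=>(S)S=>((S))S=>((A))S=>(({S}))S=>(({(S)}))S=>(({(A)}))S=>(({({})}))S=>(({({})}))

S => SS   [S → S S]
SS => (S)S   [S → ( S )]
(S)S => ((S))S   [S → ( S )]
((S))S => ((A))S   [S → A]
((A))S => (({S}))S   [A → { S }]
(({S}))S => (({(S)}))S   [S → ( S )]
(({(S)}))S => (({(A)}))S   [S → A]
(({(A)}))S => (({({})}))S   [A → { }]
(({({})}))S => (({({})}))   [S → λ]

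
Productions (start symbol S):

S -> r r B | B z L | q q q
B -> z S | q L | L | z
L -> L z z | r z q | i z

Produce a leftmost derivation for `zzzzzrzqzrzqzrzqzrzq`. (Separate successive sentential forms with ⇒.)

S ⇒ BzL   [S -> B z L]
BzL ⇒ zSzL   [B -> z S]
zSzL ⇒ zBzLzL   [S -> B z L]
zBzLzL ⇒ zzSzLzL   [B -> z S]
zzSzLzL ⇒ zzBzLzLzL   [S -> B z L]
zzBzLzLzL ⇒ zzzSzLzLzL   [B -> z S]
zzzSzLzLzL ⇒ zzzBzLzLzLzL   [S -> B z L]
zzzBzLzLzLzL ⇒ zzzzzLzLzLzL   [B -> z]
zzzzzLzLzLzL ⇒ zzzzzrzqzLzLzL   [L -> r z q]
zzzzzrzqzLzLzL ⇒ zzzzzrzqzrzqzLzL   [L -> r z q]
zzzzzrzqzrzqzLzL ⇒ zzzzzrzqzrzqzrzqzL   [L -> r z q]
zzzzzrzqzrzqzrzqzL ⇒ zzzzzrzqzrzqzrzqzrzq   [L -> r z q]

S ⇒ BzL ⇒ zSzL ⇒ zBzLzL ⇒ zzSzLzL ⇒ zzBzLzLzL ⇒ zzzSzLzLzL ⇒ zzzBzLzLzLzL ⇒ zzzzzLzLzLzL ⇒ zzzzzrzqzLzLzL ⇒ zzzzzrzqzrzqzLzL ⇒ zzzzzrzqzrzqzrzqzL ⇒ zzzzzrzqzrzqzrzqzrzq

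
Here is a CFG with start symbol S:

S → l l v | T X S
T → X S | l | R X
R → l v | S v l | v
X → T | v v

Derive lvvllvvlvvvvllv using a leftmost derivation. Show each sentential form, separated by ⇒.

S ⇒ TXS ⇒ RXXS ⇒ SvlXXS ⇒ TXSvlXXS ⇒ lXSvlXXS ⇒ lvvSvlXXS ⇒ lvvllvvlXXS ⇒ lvvllvvlvvXS ⇒ lvvllvvlvvvvS ⇒ lvvllvvlvvvvllv

S ⇒ TXS   [S → T X S]
TXS ⇒ RXXS   [T → R X]
RXXS ⇒ SvlXXS   [R → S v l]
SvlXXS ⇒ TXSvlXXS   [S → T X S]
TXSvlXXS ⇒ lXSvlXXS   [T → l]
lXSvlXXS ⇒ lvvSvlXXS   [X → v v]
lvvSvlXXS ⇒ lvvllvvlXXS   [S → l l v]
lvvllvvlXXS ⇒ lvvllvvlvvXS   [X → v v]
lvvllvvlvvXS ⇒ lvvllvvlvvvvS   [X → v v]
lvvllvvlvvvvS ⇒ lvvllvvlvvvvllv   [S → l l v]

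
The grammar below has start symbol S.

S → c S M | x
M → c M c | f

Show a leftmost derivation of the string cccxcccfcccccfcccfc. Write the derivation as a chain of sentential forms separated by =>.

S => cSM => ccSMM => cccSMMM => cccxMMM => cccxcMcMM => cccxccMccMM => cccxcccMcccMM => cccxcccfcccMM => cccxcccfccccMcM => cccxcccfcccccMccM => cccxcccfcccccfccM => cccxcccfcccccfcccMc => cccxcccfcccccfcccfc

S => cSM   [S → c S M]
cSM => ccSMM   [S → c S M]
ccSMM => cccSMMM   [S → c S M]
cccSMMM => cccxMMM   [S → x]
cccxMMM => cccxcMcMM   [M → c M c]
cccxcMcMM => cccxccMccMM   [M → c M c]
cccxccMccMM => cccxcccMcccMM   [M → c M c]
cccxcccMcccMM => cccxcccfcccMM   [M → f]
cccxcccfcccMM => cccxcccfccccMcM   [M → c M c]
cccxcccfccccMcM => cccxcccfcccccMccM   [M → c M c]
cccxcccfcccccMccM => cccxcccfcccccfccM   [M → f]
cccxcccfcccccfccM => cccxcccfcccccfcccMc   [M → c M c]
cccxcccfcccccfcccMc => cccxcccfcccccfcccfc   [M → f]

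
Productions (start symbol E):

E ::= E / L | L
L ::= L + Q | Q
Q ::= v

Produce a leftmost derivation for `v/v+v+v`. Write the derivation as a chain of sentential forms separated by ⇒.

E ⇒ E/L ⇒ L/L ⇒ Q/L ⇒ v/L ⇒ v/L+Q ⇒ v/L+Q+Q ⇒ v/Q+Q+Q ⇒ v/v+Q+Q ⇒ v/v+v+Q ⇒ v/v+v+v

E ⇒ E/L   [E ::= E / L]
E/L ⇒ L/L   [E ::= L]
L/L ⇒ Q/L   [L ::= Q]
Q/L ⇒ v/L   [Q ::= v]
v/L ⇒ v/L+Q   [L ::= L + Q]
v/L+Q ⇒ v/L+Q+Q   [L ::= L + Q]
v/L+Q+Q ⇒ v/Q+Q+Q   [L ::= Q]
v/Q+Q+Q ⇒ v/v+Q+Q   [Q ::= v]
v/v+Q+Q ⇒ v/v+v+Q   [Q ::= v]
v/v+v+Q ⇒ v/v+v+v   [Q ::= v]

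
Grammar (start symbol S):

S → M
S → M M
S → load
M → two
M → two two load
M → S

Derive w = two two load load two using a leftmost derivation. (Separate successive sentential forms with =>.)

S => M M => two two load M => two two load S => two two load M M => two two load S M => two two load load M => two two load load two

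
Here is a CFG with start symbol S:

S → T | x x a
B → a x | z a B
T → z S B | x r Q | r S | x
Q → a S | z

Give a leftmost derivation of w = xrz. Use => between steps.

S => T   [S → T]
T => xrQ   [T → x r Q]
xrQ => xrz   [Q → z]

S => T => xrQ => xrz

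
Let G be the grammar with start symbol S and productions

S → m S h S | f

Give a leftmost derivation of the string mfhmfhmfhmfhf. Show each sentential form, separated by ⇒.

S ⇒ mShS   [S → m S h S]
mShS ⇒ mfhS   [S → f]
mfhS ⇒ mfhmShS   [S → m S h S]
mfhmShS ⇒ mfhmfhS   [S → f]
mfhmfhS ⇒ mfhmfhmShS   [S → m S h S]
mfhmfhmShS ⇒ mfhmfhmfhS   [S → f]
mfhmfhmfhS ⇒ mfhmfhmfhmShS   [S → m S h S]
mfhmfhmfhmShS ⇒ mfhmfhmfhmfhS   [S → f]
mfhmfhmfhmfhS ⇒ mfhmfhmfhmfhf   [S → f]

S ⇒ mShS ⇒ mfhS ⇒ mfhmShS ⇒ mfhmfhS ⇒ mfhmfhmShS ⇒ mfhmfhmfhS ⇒ mfhmfhmfhmShS ⇒ mfhmfhmfhmfhS ⇒ mfhmfhmfhmfhf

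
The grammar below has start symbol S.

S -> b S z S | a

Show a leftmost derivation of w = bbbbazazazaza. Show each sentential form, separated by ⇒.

S ⇒ bSzS   [S -> b S z S]
bSzS ⇒ bbSzSzS   [S -> b S z S]
bbSzSzS ⇒ bbbSzSzSzS   [S -> b S z S]
bbbSzSzSzS ⇒ bbbbSzSzSzSzS   [S -> b S z S]
bbbbSzSzSzSzS ⇒ bbbbazSzSzSzS   [S -> a]
bbbbazSzSzSzS ⇒ bbbbazazSzSzS   [S -> a]
bbbbazazSzSzS ⇒ bbbbazazazSzS   [S -> a]
bbbbazazazSzS ⇒ bbbbazazazazS   [S -> a]
bbbbazazazazS ⇒ bbbbazazazaza   [S -> a]

S⇒bSzS⇒bbSzSzS⇒bbbSzSzSzS⇒bbbbSzSzSzSzS⇒bbbbazSzSzSzS⇒bbbbazazSzSzS⇒bbbbazazazSzS⇒bbbbazazazazS⇒bbbbazazazaza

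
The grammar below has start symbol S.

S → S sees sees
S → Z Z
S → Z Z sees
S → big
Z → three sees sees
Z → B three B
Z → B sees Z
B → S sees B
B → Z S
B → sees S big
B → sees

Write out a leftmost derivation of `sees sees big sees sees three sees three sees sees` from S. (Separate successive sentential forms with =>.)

S => Z Z   [S → Z Z]
Z Z => B sees Z Z   [Z → B sees Z]
B sees Z Z => sees sees Z Z   [B → sees]
sees sees Z Z => sees sees B three B Z   [Z → B three B]
sees sees B three B Z => sees sees S sees B three B Z   [B → S sees B]
sees sees S sees B three B Z => sees sees big sees B three B Z   [S → big]
sees sees big sees B three B Z => sees sees big sees sees three B Z   [B → sees]
sees sees big sees sees three B Z => sees sees big sees sees three sees Z   [B → sees]
sees sees big sees sees three sees Z => sees sees big sees sees three sees three sees sees   [Z → three sees sees]

S => Z Z => B sees Z Z => sees sees Z Z => sees sees B three B Z => sees sees S sees B three B Z => sees sees big sees B three B Z => sees sees big sees sees three B Z => sees sees big sees sees three sees Z => sees sees big sees sees three sees three sees sees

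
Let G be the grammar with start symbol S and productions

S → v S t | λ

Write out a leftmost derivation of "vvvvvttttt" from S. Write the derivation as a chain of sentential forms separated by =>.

S => vSt => vvStt => vvvSttt => vvvvStttt => vvvvvSttttt => vvvvvttttt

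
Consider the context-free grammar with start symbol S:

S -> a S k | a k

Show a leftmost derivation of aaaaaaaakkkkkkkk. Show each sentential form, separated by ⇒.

S ⇒ aSk   [S -> a S k]
aSk ⇒ aaSkk   [S -> a S k]
aaSkk ⇒ aaaSkkk   [S -> a S k]
aaaSkkk ⇒ aaaaSkkkk   [S -> a S k]
aaaaSkkkk ⇒ aaaaaSkkkkk   [S -> a S k]
aaaaaSkkkkk ⇒ aaaaaaSkkkkkk   [S -> a S k]
aaaaaaSkkkkkk ⇒ aaaaaaaSkkkkkkk   [S -> a S k]
aaaaaaaSkkkkkkk ⇒ aaaaaaaakkkkkkkk   [S -> a k]

S⇒aSk⇒aaSkk⇒aaaSkkk⇒aaaaSkkkk⇒aaaaaSkkkkk⇒aaaaaaSkkkkkk⇒aaaaaaaSkkkkkkk⇒aaaaaaaakkkkkkkk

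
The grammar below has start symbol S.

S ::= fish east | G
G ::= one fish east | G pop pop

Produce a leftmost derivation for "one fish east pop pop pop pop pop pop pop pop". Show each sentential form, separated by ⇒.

S ⇒ G ⇒ G pop pop ⇒ G pop pop pop pop ⇒ G pop pop pop pop pop pop ⇒ G pop pop pop pop pop pop pop pop ⇒ one fish east pop pop pop pop pop pop pop pop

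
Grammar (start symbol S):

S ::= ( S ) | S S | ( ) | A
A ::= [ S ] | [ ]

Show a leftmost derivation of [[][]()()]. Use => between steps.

S => A   [S ::= A]
A => [S]   [A ::= [ S ]]
[S] => [SS]   [S ::= S S]
[SS] => [SSS]   [S ::= S S]
[SSS] => [SSSS]   [S ::= S S]
[SSSS] => [ASSS]   [S ::= A]
[ASSS] => [[]SSS]   [A ::= [ ]]
[[]SSS] => [[]ASS]   [S ::= A]
[[]ASS] => [[][]SS]   [A ::= [ ]]
[[][]SS] => [[][]()S]   [S ::= ( )]
[[][]()S] => [[][]()()]   [S ::= ( )]

S => A => [S] => [SS] => [SSS] => [SSSS] => [ASSS] => [[]SSS] => [[]ASS] => [[][]SS] => [[][]()S] => [[][]()()]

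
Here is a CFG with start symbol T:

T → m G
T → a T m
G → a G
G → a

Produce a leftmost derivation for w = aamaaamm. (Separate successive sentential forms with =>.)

T => aTm   [T → a T m]
aTm => aaTmm   [T → a T m]
aaTmm => aamGmm   [T → m G]
aamGmm => aamaGmm   [G → a G]
aamaGmm => aamaaGmm   [G → a G]
aamaaGmm => aamaaamm   [G → a]

T=>aTm=>aaTmm=>aamGmm=>aamaGmm=>aamaaGmm=>aamaaamm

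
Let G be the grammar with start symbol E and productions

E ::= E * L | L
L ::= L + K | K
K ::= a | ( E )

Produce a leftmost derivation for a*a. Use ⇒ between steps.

E ⇒ E*L   [E ::= E * L]
E*L ⇒ L*L   [E ::= L]
L*L ⇒ K*L   [L ::= K]
K*L ⇒ a*L   [K ::= a]
a*L ⇒ a*K   [L ::= K]
a*K ⇒ a*a   [K ::= a]

E⇒E*L⇒L*L⇒K*L⇒a*L⇒a*K⇒a*a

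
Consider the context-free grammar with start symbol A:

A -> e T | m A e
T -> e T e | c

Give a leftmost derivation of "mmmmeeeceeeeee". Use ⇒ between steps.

A ⇒ mAe ⇒ mmAee ⇒ mmmAeee ⇒ mmmmAeeee ⇒ mmmmeTeeee ⇒ mmmmeeTeeeee ⇒ mmmmeeeTeeeeee ⇒ mmmmeeeceeeeee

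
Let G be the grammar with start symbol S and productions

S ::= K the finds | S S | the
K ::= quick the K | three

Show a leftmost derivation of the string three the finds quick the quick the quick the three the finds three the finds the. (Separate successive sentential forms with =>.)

S => S S => S S S => K the finds S S => three the finds S S => three the finds S S S => three the finds K the finds S S => three the finds quick the K the finds S S => three the finds quick the quick the K the finds S S => three the finds quick the quick the quick the K the finds S S => three the finds quick the quick the quick the three the finds S S => three the finds quick the quick the quick the three the finds K the finds S => three the finds quick the quick the quick the three the finds three the finds S => three the finds quick the quick the quick the three the finds three the finds the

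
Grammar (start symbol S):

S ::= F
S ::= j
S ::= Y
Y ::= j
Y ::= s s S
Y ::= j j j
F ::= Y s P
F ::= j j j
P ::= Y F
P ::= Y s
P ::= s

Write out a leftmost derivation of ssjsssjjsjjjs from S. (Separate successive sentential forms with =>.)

S => F   [S ::= F]
F => YsP   [F ::= Y s P]
YsP => ssSsP   [Y ::= s s S]
ssSsP => ssjsP   [S ::= j]
ssjsP => ssjsYF   [P ::= Y F]
ssjsYF => ssjsssSF   [Y ::= s s S]
ssjsssSF => ssjsssjF   [S ::= j]
ssjsssjF => ssjsssjYsP   [F ::= Y s P]
ssjsssjYsP => ssjsssjjsP   [Y ::= j]
ssjsssjjsP => ssjsssjjsYs   [P ::= Y s]
ssjsssjjsYs => ssjsssjjsjjjs   [Y ::= j j j]

S => F => YsP => ssSsP => ssjsP => ssjsYF => ssjsssSF => ssjsssjF => ssjsssjYsP => ssjsssjjsP => ssjsssjjsYs => ssjsssjjsjjjs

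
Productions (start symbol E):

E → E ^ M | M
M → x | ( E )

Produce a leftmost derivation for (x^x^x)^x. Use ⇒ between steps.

E ⇒ E^M   [E → E ^ M]
E^M ⇒ M^M   [E → M]
M^M ⇒ (E)^M   [M → ( E )]
(E)^M ⇒ (E^M)^M   [E → E ^ M]
(E^M)^M ⇒ (E^M^M)^M   [E → E ^ M]
(E^M^M)^M ⇒ (M^M^M)^M   [E → M]
(M^M^M)^M ⇒ (x^M^M)^M   [M → x]
(x^M^M)^M ⇒ (x^x^M)^M   [M → x]
(x^x^M)^M ⇒ (x^x^x)^M   [M → x]
(x^x^x)^M ⇒ (x^x^x)^x   [M → x]

E⇒E^M⇒M^M⇒(E)^M⇒(E^M)^M⇒(E^M^M)^M⇒(M^M^M)^M⇒(x^M^M)^M⇒(x^x^M)^M⇒(x^x^x)^M⇒(x^x^x)^x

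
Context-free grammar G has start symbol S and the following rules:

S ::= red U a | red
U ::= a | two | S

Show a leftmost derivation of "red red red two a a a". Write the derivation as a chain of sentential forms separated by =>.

S => red U a => red S a => red red U a a => red red S a a => red red red U a a a => red red red two a a a

S => red U a   [S ::= red U a]
red U a => red S a   [U ::= S]
red S a => red red U a a   [S ::= red U a]
red red U a a => red red S a a   [U ::= S]
red red S a a => red red red U a a a   [S ::= red U a]
red red red U a a a => red red red two a a a   [U ::= two]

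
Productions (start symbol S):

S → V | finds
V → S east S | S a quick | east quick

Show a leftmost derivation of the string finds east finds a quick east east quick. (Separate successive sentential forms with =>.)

S => V   [S → V]
V => S east S   [V → S east S]
S east S => V east S   [S → V]
V east S => S a quick east S   [V → S a quick]
S a quick east S => V a quick east S   [S → V]
V a quick east S => S east S a quick east S   [V → S east S]
S east S a quick east S => finds east S a quick east S   [S → finds]
finds east S a quick east S => finds east finds a quick east S   [S → finds]
finds east finds a quick east S => finds east finds a quick east V   [S → V]
finds east finds a quick east V => finds east finds a quick east east quick   [V → east quick]

S => V => S east S => V east S => S a quick east S => V a quick east S => S east S a quick east S => finds east S a quick east S => finds east finds a quick east S => finds east finds a quick east V => finds east finds a quick east east quick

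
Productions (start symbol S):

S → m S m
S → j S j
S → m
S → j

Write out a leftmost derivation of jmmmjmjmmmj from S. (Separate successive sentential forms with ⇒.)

S ⇒ jSj   [S → j S j]
jSj ⇒ jmSmj   [S → m S m]
jmSmj ⇒ jmmSmmj   [S → m S m]
jmmSmmj ⇒ jmmmSmmmj   [S → m S m]
jmmmSmmmj ⇒ jmmmjSjmmmj   [S → j S j]
jmmmjSjmmmj ⇒ jmmmjmjmmmj   [S → m]

S ⇒ jSj ⇒ jmSmj ⇒ jmmSmmj ⇒ jmmmSmmmj ⇒ jmmmjSjmmmj ⇒ jmmmjmjmmmj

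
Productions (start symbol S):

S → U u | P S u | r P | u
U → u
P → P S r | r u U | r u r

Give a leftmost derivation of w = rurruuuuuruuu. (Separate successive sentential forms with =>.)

S=>PSu=>PSrSu=>rurSrSu=>rurPSurSu=>rurruUSurSu=>rurruuSurSu=>rurruuUuurSu=>rurruuuuurSu=>rurruuuuurUuu=>rurruuuuuruuu

S => PSu   [S → P S u]
PSu => PSrSu   [P → P S r]
PSrSu => rurSrSu   [P → r u r]
rurSrSu => rurPSurSu   [S → P S u]
rurPSurSu => rurruUSurSu   [P → r u U]
rurruUSurSu => rurruuSurSu   [U → u]
rurruuSurSu => rurruuUuurSu   [S → U u]
rurruuUuurSu => rurruuuuurSu   [U → u]
rurruuuuurSu => rurruuuuurUuu   [S → U u]
rurruuuuurUuu => rurruuuuuruuu   [U → u]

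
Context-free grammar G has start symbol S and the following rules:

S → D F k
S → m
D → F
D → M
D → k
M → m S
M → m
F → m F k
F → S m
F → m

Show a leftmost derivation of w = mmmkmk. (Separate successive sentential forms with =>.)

S => DFk => MFk => mSFk => mDFkFk => mMFkFk => mmFkFk => mmmkFk => mmmkmk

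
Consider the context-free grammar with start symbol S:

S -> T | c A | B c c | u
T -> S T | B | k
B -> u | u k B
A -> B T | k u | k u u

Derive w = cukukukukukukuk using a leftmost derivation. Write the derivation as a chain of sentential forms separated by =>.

S=>cA=>cBT=>cukBT=>cukukBT=>cukukukBT=>cukukukukBT=>cukukukukukBT=>cukukukukukukBT=>cukukukukukukuT=>cukukukukukukuk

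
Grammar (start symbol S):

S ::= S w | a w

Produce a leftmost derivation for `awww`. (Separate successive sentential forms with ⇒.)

S⇒Sw⇒Sww⇒awww

S ⇒ Sw   [S ::= S w]
Sw ⇒ Sww   [S ::= S w]
Sww ⇒ awww   [S ::= a w]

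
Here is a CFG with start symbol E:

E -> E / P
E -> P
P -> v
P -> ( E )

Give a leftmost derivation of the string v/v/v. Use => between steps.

E => E/P   [E -> E / P]
E/P => E/P/P   [E -> E / P]
E/P/P => P/P/P   [E -> P]
P/P/P => v/P/P   [P -> v]
v/P/P => v/v/P   [P -> v]
v/v/P => v/v/v   [P -> v]

E=>E/P=>E/P/P=>P/P/P=>v/P/P=>v/v/P=>v/v/v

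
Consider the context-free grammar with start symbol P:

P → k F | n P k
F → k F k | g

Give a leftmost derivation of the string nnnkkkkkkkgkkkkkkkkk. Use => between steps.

P => nPk   [P → n P k]
nPk => nnPkk   [P → n P k]
nnPkk => nnnPkkk   [P → n P k]
nnnPkkk => nnnkFkkk   [P → k F]
nnnkFkkk => nnnkkFkkkk   [F → k F k]
nnnkkFkkkk => nnnkkkFkkkkk   [F → k F k]
nnnkkkFkkkkk => nnnkkkkFkkkkkk   [F → k F k]
nnnkkkkFkkkkkk => nnnkkkkkFkkkkkkk   [F → k F k]
nnnkkkkkFkkkkkkk => nnnkkkkkkFkkkkkkkk   [F → k F k]
nnnkkkkkkFkkkkkkkk => nnnkkkkkkkFkkkkkkkkk   [F → k F k]
nnnkkkkkkkFkkkkkkkkk => nnnkkkkkkkgkkkkkkkkk   [F → g]

P=>nPk=>nnPkk=>nnnPkkk=>nnnkFkkk=>nnnkkFkkkk=>nnnkkkFkkkkk=>nnnkkkkFkkkkkk=>nnnkkkkkFkkkkkkk=>nnnkkkkkkFkkkkkkkk=>nnnkkkkkkkFkkkkkkkkk=>nnnkkkkkkkgkkkkkkkkk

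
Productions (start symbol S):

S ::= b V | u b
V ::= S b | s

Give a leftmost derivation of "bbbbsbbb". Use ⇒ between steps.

S ⇒ bV   [S ::= b V]
bV ⇒ bSb   [V ::= S b]
bSb ⇒ bbVb   [S ::= b V]
bbVb ⇒ bbSbb   [V ::= S b]
bbSbb ⇒ bbbVbb   [S ::= b V]
bbbVbb ⇒ bbbSbbb   [V ::= S b]
bbbSbbb ⇒ bbbbVbbb   [S ::= b V]
bbbbVbbb ⇒ bbbbsbbb   [V ::= s]

S⇒bV⇒bSb⇒bbVb⇒bbSbb⇒bbbVbb⇒bbbSbbb⇒bbbbVbbb⇒bbbbsbbb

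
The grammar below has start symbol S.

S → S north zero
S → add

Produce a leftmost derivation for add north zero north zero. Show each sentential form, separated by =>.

S => S north zero   [S → S north zero]
S north zero => S north zero north zero   [S → S north zero]
S north zero north zero => add north zero north zero   [S → add]

S => S north zero => S north zero north zero => add north zero north zero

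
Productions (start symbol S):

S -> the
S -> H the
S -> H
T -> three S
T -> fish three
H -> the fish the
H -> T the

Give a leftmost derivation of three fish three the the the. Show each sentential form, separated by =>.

S => H the => T the the => three S the the => three H the the => three T the the the => three fish three the the the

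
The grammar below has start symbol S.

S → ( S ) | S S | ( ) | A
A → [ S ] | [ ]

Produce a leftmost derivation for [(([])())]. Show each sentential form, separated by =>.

S=>A=>[S]=>[(S)]=>[(SS)]=>[((S)S)]=>[((A)S)]=>[(([])S)]=>[(([])())]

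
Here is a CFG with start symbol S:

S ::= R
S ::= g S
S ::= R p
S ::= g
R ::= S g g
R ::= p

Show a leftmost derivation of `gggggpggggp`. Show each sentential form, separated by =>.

S => Rp => Sggp => gSggp => gRggp => gSggggp => ggSggggp => ggRpggggp => ggSggpggggp => gggggpggggp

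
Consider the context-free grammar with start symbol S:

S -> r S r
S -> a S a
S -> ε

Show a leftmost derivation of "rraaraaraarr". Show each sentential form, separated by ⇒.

S ⇒ rSr ⇒ rrSrr ⇒ rraSarr ⇒ rraaSaarr ⇒ rraarSraarr ⇒ rraaraSaraarr ⇒ rraaraaraarr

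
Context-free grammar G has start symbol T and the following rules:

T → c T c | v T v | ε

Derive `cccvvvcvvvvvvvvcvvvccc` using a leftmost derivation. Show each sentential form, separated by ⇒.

T⇒cTc⇒ccTcc⇒cccTccc⇒cccvTvccc⇒cccvvTvvccc⇒cccvvvTvvvccc⇒cccvvvcTcvvvccc⇒cccvvvcvTvcvvvccc⇒cccvvvcvvTvvcvvvccc⇒cccvvvcvvvTvvvcvvvccc⇒cccvvvcvvvvTvvvvcvvvccc⇒cccvvvcvvvvvvvvcvvvccc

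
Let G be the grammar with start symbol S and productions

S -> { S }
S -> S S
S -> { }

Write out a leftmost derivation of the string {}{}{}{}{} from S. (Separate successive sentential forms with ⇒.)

S ⇒ SS ⇒ SSS ⇒ SSSS ⇒ SSSSS ⇒ {}SSSS ⇒ {}{}SSS ⇒ {}{}{}SS ⇒ {}{}{}{}S ⇒ {}{}{}{}{}

S ⇒ SS   [S -> S S]
SS ⇒ SSS   [S -> S S]
SSS ⇒ SSSS   [S -> S S]
SSSS ⇒ SSSSS   [S -> S S]
SSSSS ⇒ {}SSSS   [S -> { }]
{}SSSS ⇒ {}{}SSS   [S -> { }]
{}{}SSS ⇒ {}{}{}SS   [S -> { }]
{}{}{}SS ⇒ {}{}{}{}S   [S -> { }]
{}{}{}{}S ⇒ {}{}{}{}{}   [S -> { }]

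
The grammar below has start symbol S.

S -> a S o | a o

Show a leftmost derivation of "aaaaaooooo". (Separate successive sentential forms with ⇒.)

S ⇒ aSo   [S -> a S o]
aSo ⇒ aaSoo   [S -> a S o]
aaSoo ⇒ aaaSooo   [S -> a S o]
aaaSooo ⇒ aaaaSoooo   [S -> a S o]
aaaaSoooo ⇒ aaaaaooooo   [S -> a o]

S ⇒ aSo ⇒ aaSoo ⇒ aaaSooo ⇒ aaaaSoooo ⇒ aaaaaooooo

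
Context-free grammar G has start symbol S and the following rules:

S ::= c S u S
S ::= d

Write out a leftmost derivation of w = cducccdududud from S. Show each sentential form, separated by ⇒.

S⇒cSuS⇒cduS⇒cducSuS⇒cduccSuSuS⇒cducccSuSuSuS⇒cducccduSuSuS⇒cducccduduSuS⇒cducccdududuS⇒cducccdududud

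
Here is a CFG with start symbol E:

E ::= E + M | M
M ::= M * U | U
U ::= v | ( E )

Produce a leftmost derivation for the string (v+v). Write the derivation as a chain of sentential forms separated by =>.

E => M => U => (E) => (E+M) => (M+M) => (U+M) => (v+M) => (v+U) => (v+v)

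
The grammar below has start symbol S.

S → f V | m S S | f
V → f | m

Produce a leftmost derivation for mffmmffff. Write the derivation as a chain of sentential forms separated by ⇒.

S ⇒ mSS   [S → m S S]
mSS ⇒ mfVS   [S → f V]
mfVS ⇒ mffS   [V → f]
mffS ⇒ mffmSS   [S → m S S]
mffmSS ⇒ mffmmSSS   [S → m S S]
mffmmSSS ⇒ mffmmfVSS   [S → f V]
mffmmfVSS ⇒ mffmmffSS   [V → f]
mffmmffSS ⇒ mffmmfffS   [S → f]
mffmmfffS ⇒ mffmmffff   [S → f]

S ⇒ mSS ⇒ mfVS ⇒ mffS ⇒ mffmSS ⇒ mffmmSSS ⇒ mffmmfVSS ⇒ mffmmffSS ⇒ mffmmfffS ⇒ mffmmffff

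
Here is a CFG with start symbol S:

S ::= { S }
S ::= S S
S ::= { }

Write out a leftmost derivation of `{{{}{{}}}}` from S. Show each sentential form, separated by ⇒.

S⇒{S}⇒{{S}}⇒{{SS}}⇒{{{}S}}⇒{{{}{S}}}⇒{{{}{{}}}}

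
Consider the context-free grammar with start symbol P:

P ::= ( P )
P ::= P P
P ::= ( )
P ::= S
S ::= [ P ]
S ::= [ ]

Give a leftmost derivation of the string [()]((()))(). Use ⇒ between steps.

P ⇒ PP ⇒ SP ⇒ [P]P ⇒ [()]P ⇒ [()]PP ⇒ [()](P)P ⇒ [()]((P))P ⇒ [()]((()))P ⇒ [()]((()))()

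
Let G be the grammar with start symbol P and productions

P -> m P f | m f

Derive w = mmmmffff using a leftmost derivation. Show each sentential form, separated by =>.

P => mPf => mmPff => mmmPfff => mmmmffff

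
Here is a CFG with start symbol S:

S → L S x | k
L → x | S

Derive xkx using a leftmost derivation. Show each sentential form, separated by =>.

S=>LSx=>xSx=>xkx

S => LSx   [S → L S x]
LSx => xSx   [L → x]
xSx => xkx   [S → k]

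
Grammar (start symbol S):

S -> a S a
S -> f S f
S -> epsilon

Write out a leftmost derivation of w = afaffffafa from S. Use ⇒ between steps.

S ⇒ aSa   [S -> a S a]
aSa ⇒ afSfa   [S -> f S f]
afSfa ⇒ afaSafa   [S -> a S a]
afaSafa ⇒ afafSfafa   [S -> f S f]
afafSfafa ⇒ afaffSffafa   [S -> f S f]
afaffSffafa ⇒ afaffffafa   [S -> epsilon]

S ⇒ aSa ⇒ afSfa ⇒ afaSafa ⇒ afafSfafa ⇒ afaffSffafa ⇒ afaffffafa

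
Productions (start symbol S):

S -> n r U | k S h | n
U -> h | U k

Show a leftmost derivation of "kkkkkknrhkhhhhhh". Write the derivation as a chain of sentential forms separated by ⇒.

S ⇒ kSh   [S -> k S h]
kSh ⇒ kkShh   [S -> k S h]
kkShh ⇒ kkkShhh   [S -> k S h]
kkkShhh ⇒ kkkkShhhh   [S -> k S h]
kkkkShhhh ⇒ kkkkkShhhhh   [S -> k S h]
kkkkkShhhhh ⇒ kkkkkkShhhhhh   [S -> k S h]
kkkkkkShhhhhh ⇒ kkkkkknrUhhhhhh   [S -> n r U]
kkkkkknrUhhhhhh ⇒ kkkkkknrUkhhhhhh   [U -> U k]
kkkkkknrUkhhhhhh ⇒ kkkkkknrhkhhhhhh   [U -> h]

S⇒kSh⇒kkShh⇒kkkShhh⇒kkkkShhhh⇒kkkkkShhhhh⇒kkkkkkShhhhhh⇒kkkkkknrUhhhhhh⇒kkkkkknrUkhhhhhh⇒kkkkkknrhkhhhhhh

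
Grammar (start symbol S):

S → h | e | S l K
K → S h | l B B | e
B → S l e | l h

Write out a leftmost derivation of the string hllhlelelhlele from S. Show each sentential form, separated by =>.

S => SlK   [S → S l K]
SlK => SlKlK   [S → S l K]
SlKlK => SlKlKlK   [S → S l K]
SlKlKlK => hlKlKlK   [S → h]
hlKlKlK => hllBBlKlK   [K → l B B]
hllBBlKlK => hllSleBlKlK   [B → S l e]
hllSleBlKlK => hllSlKleBlKlK   [S → S l K]
hllSlKleBlKlK => hllhlKleBlKlK   [S → h]
hllhlKleBlKlK => hllhleleBlKlK   [K → e]
hllhleleBlKlK => hllhlelelhlKlK   [B → l h]
hllhlelelhlKlK => hllhlelelhlelK   [K → e]
hllhlelelhlelK => hllhlelelhlele   [K → e]

S=>SlK=>SlKlK=>SlKlKlK=>hlKlKlK=>hllBBlKlK=>hllSleBlKlK=>hllSlKleBlKlK=>hllhlKleBlKlK=>hllhleleBlKlK=>hllhlelelhlKlK=>hllhlelelhlelK=>hllhlelelhlele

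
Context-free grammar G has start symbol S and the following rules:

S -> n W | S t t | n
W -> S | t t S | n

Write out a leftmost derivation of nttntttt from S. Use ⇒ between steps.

S ⇒ Stt ⇒ nWtt ⇒ nttStt ⇒ nttStttt ⇒ nttntttt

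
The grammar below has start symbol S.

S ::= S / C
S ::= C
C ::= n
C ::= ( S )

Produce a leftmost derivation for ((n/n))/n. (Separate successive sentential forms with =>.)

S => S/C => C/C => (S)/C => (C)/C => ((S))/C => ((S/C))/C => ((C/C))/C => ((n/C))/C => ((n/n))/C => ((n/n))/n

S => S/C   [S ::= S / C]
S/C => C/C   [S ::= C]
C/C => (S)/C   [C ::= ( S )]
(S)/C => (C)/C   [S ::= C]
(C)/C => ((S))/C   [C ::= ( S )]
((S))/C => ((S/C))/C   [S ::= S / C]
((S/C))/C => ((C/C))/C   [S ::= C]
((C/C))/C => ((n/C))/C   [C ::= n]
((n/C))/C => ((n/n))/C   [C ::= n]
((n/n))/C => ((n/n))/n   [C ::= n]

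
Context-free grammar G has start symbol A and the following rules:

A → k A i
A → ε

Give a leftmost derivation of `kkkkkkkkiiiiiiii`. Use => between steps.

A => kAi => kkAii => kkkAiii => kkkkAiiii => kkkkkAiiiii => kkkkkkAiiiiii => kkkkkkkAiiiiiii => kkkkkkkkAiiiiiiii => kkkkkkkkiiiiiiii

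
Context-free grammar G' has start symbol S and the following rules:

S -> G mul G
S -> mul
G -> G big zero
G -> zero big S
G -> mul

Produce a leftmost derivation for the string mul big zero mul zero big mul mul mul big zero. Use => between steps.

S => G mul G   [S -> G mul G]
G mul G => G big zero mul G   [G -> G big zero]
G big zero mul G => mul big zero mul G   [G -> mul]
mul big zero mul G => mul big zero mul zero big S   [G -> zero big S]
mul big zero mul zero big S => mul big zero mul zero big G mul G   [S -> G mul G]
mul big zero mul zero big G mul G => mul big zero mul zero big mul mul G   [G -> mul]
mul big zero mul zero big mul mul G => mul big zero mul zero big mul mul G big zero   [G -> G big zero]
mul big zero mul zero big mul mul G big zero => mul big zero mul zero big mul mul mul big zero   [G -> mul]

S => G mul G => G big zero mul G => mul big zero mul G => mul big zero mul zero big S => mul big zero mul zero big G mul G => mul big zero mul zero big mul mul G => mul big zero mul zero big mul mul G big zero => mul big zero mul zero big mul mul mul big zero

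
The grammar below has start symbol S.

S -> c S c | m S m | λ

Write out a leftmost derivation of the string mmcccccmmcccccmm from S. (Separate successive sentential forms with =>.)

S => mSm => mmSmm => mmcScmm => mmccSccmm => mmcccScccmm => mmccccSccccmm => mmcccccScccccmm => mmcccccmSmcccccmm => mmcccccmmcccccmm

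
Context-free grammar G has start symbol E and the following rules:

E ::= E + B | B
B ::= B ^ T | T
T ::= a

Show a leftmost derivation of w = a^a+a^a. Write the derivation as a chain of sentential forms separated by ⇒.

E ⇒ E+B ⇒ B+B ⇒ B^T+B ⇒ T^T+B ⇒ a^T+B ⇒ a^a+B ⇒ a^a+B^T ⇒ a^a+T^T ⇒ a^a+a^T ⇒ a^a+a^a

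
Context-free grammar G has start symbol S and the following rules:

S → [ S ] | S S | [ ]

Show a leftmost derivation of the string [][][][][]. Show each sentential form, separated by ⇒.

S ⇒ SS ⇒ SSS ⇒ SSSS ⇒ SSSSS ⇒ []SSSS ⇒ [][]SSS ⇒ [][][]SS ⇒ [][][][]S ⇒ [][][][][]

S ⇒ SS   [S → S S]
SS ⇒ SSS   [S → S S]
SSS ⇒ SSSS   [S → S S]
SSSS ⇒ SSSSS   [S → S S]
SSSSS ⇒ []SSSS   [S → [ ]]
[]SSSS ⇒ [][]SSS   [S → [ ]]
[][]SSS ⇒ [][][]SS   [S → [ ]]
[][][]SS ⇒ [][][][]S   [S → [ ]]
[][][][]S ⇒ [][][][][]   [S → [ ]]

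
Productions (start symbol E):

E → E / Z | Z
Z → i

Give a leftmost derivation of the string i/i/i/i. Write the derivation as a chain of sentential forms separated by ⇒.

E ⇒ E/Z ⇒ E/Z/Z ⇒ E/Z/Z/Z ⇒ Z/Z/Z/Z ⇒ i/Z/Z/Z ⇒ i/i/Z/Z ⇒ i/i/i/Z ⇒ i/i/i/i

E ⇒ E/Z   [E → E / Z]
E/Z ⇒ E/Z/Z   [E → E / Z]
E/Z/Z ⇒ E/Z/Z/Z   [E → E / Z]
E/Z/Z/Z ⇒ Z/Z/Z/Z   [E → Z]
Z/Z/Z/Z ⇒ i/Z/Z/Z   [Z → i]
i/Z/Z/Z ⇒ i/i/Z/Z   [Z → i]
i/i/Z/Z ⇒ i/i/i/Z   [Z → i]
i/i/i/Z ⇒ i/i/i/i   [Z → i]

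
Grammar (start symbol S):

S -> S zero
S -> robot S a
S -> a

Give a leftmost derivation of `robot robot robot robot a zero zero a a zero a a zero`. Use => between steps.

S => S zero   [S -> S zero]
S zero => robot S a zero   [S -> robot S a]
robot S a zero => robot robot S a a zero   [S -> robot S a]
robot robot S a a zero => robot robot S zero a a zero   [S -> S zero]
robot robot S zero a a zero => robot robot robot S a zero a a zero   [S -> robot S a]
robot robot robot S a zero a a zero => robot robot robot robot S a a zero a a zero   [S -> robot S a]
robot robot robot robot S a a zero a a zero => robot robot robot robot S zero a a zero a a zero   [S -> S zero]
robot robot robot robot S zero a a zero a a zero => robot robot robot robot S zero zero a a zero a a zero   [S -> S zero]
robot robot robot robot S zero zero a a zero a a zero => robot robot robot robot a zero zero a a zero a a zero   [S -> a]

S => S zero => robot S a zero => robot robot S a a zero => robot robot S zero a a zero => robot robot robot S a zero a a zero => robot robot robot robot S a a zero a a zero => robot robot robot robot S zero a a zero a a zero => robot robot robot robot S zero zero a a zero a a zero => robot robot robot robot a zero zero a a zero a a zero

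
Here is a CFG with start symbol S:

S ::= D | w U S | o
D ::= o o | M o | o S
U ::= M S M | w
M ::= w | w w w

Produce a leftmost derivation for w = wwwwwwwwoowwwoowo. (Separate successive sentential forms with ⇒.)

S⇒wUS⇒wMSMS⇒wwwwSMS⇒wwwwwUSMS⇒wwwwwMSMSMS⇒wwwwwwwwSMSMS⇒wwwwwwwwDMSMS⇒wwwwwwwwooMSMS⇒wwwwwwwwoowwwSMS⇒wwwwwwwwoowwwDMS⇒wwwwwwwwoowwwooMS⇒wwwwwwwwoowwwoowS⇒wwwwwwwwoowwwoowo

S ⇒ wUS   [S ::= w U S]
wUS ⇒ wMSMS   [U ::= M S M]
wMSMS ⇒ wwwwSMS   [M ::= w w w]
wwwwSMS ⇒ wwwwwUSMS   [S ::= w U S]
wwwwwUSMS ⇒ wwwwwMSMSMS   [U ::= M S M]
wwwwwMSMSMS ⇒ wwwwwwwwSMSMS   [M ::= w w w]
wwwwwwwwSMSMS ⇒ wwwwwwwwDMSMS   [S ::= D]
wwwwwwwwDMSMS ⇒ wwwwwwwwooMSMS   [D ::= o o]
wwwwwwwwooMSMS ⇒ wwwwwwwwoowwwSMS   [M ::= w w w]
wwwwwwwwoowwwSMS ⇒ wwwwwwwwoowwwDMS   [S ::= D]
wwwwwwwwoowwwDMS ⇒ wwwwwwwwoowwwooMS   [D ::= o o]
wwwwwwwwoowwwooMS ⇒ wwwwwwwwoowwwoowS   [M ::= w]
wwwwwwwwoowwwoowS ⇒ wwwwwwwwoowwwoowo   [S ::= o]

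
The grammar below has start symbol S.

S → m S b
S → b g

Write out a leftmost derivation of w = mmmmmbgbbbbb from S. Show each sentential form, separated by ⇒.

S ⇒ mSb ⇒ mmSbb ⇒ mmmSbbb ⇒ mmmmSbbbb ⇒ mmmmmSbbbbb ⇒ mmmmmbgbbbbb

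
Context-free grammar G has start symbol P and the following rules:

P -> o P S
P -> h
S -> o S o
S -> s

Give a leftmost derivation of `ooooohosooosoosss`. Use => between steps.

P => oPS => ooPSS => oooPSSS => ooooPSSSS => oooooPSSSSS => ooooohSSSSS => ooooohoSoSSSS => ooooohosoSSSS => ooooohosooSoSSS => ooooohosoooSooSSS => ooooohosooosooSSS => ooooohosooosoosSS => ooooohosooosoossS => ooooohosooosoosss

P => oPS   [P -> o P S]
oPS => ooPSS   [P -> o P S]
ooPSS => oooPSSS   [P -> o P S]
oooPSSS => ooooPSSSS   [P -> o P S]
ooooPSSSS => oooooPSSSSS   [P -> o P S]
oooooPSSSSS => ooooohSSSSS   [P -> h]
ooooohSSSSS => ooooohoSoSSSS   [S -> o S o]
ooooohoSoSSSS => ooooohosoSSSS   [S -> s]
ooooohosoSSSS => ooooohosooSoSSS   [S -> o S o]
ooooohosooSoSSS => ooooohosoooSooSSS   [S -> o S o]
ooooohosoooSooSSS => ooooohosooosooSSS   [S -> s]
ooooohosooosooSSS => ooooohosooosoosSS   [S -> s]
ooooohosooosoosSS => ooooohosooosoossS   [S -> s]
ooooohosooosoossS => ooooohosooosoosss   [S -> s]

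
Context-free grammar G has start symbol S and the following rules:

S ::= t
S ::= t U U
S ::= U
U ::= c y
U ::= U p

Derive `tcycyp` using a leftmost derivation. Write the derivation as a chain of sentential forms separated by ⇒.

S⇒tUU⇒tcyU⇒tcyUp⇒tcycyp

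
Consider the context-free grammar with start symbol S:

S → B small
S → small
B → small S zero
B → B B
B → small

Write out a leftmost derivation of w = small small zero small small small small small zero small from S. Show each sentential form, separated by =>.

S => B small   [S → B small]
B small => B B small   [B → B B]
B B small => small S zero B small   [B → small S zero]
small S zero B small => small small zero B small   [S → small]
small small zero B small => small small zero B B small   [B → B B]
small small zero B B small => small small zero small B small   [B → small]
small small zero small B small => small small zero small small S zero small   [B → small S zero]
small small zero small small S zero small => small small zero small small B small zero small   [S → B small]
small small zero small small B small zero small => small small zero small small B B small zero small   [B → B B]
small small zero small small B B small zero small => small small zero small small small B small zero small   [B → small]
small small zero small small small B small zero small => small small zero small small small small small zero small   [B → small]

S => B small => B B small => small S zero B small => small small zero B small => small small zero B B small => small small zero small B small => small small zero small small S zero small => small small zero small small B small zero small => small small zero small small B B small zero small => small small zero small small small B small zero small => small small zero small small small small small zero small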